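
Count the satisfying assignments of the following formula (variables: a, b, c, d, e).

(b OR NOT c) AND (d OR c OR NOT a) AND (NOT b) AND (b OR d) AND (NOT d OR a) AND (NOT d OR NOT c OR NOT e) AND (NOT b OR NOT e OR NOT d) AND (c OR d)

2

There are 2^5 = 32 truth assignments over (a, b, c, d, e).
Split on d. With d = true, the clauses containing d are satisfied and NOT d drops from the rest; 2 of the 2^4 = 16 assignments to the other variables satisfy what remains.
With d = false, by the same count on the reduced clause set, 0 assignments work.
(One model: a=T, b=F, c=F, d=T, e=F.)
Total: 2 + 0 = 2.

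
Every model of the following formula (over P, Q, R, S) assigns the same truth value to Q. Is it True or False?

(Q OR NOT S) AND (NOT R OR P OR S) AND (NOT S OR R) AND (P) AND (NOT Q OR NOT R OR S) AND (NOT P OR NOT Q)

False

Suppose Q = true.
(P) alone gives P = true.
That conflicts with the unit clause (NOT P).
So every satisfying assignment has Q = False.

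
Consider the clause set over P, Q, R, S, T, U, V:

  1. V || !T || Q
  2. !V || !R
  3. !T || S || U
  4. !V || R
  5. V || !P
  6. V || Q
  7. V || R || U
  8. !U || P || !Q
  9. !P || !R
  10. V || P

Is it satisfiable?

Suppose V = false.
The clause (!P) is unit, so P = false.
But (P) is also a unit clause — contradiction.
Backtrack on V: now try V = true.
The clause (!R) is unit, so R = false.
But (R) is also a unit clause — contradiction.
Neither V = true nor V = false works.
No assignment satisfies every clause.

No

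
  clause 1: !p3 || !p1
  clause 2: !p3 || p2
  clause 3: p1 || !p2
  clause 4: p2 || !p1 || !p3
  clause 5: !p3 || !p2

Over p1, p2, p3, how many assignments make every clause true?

3

There are 2^3 = 8 truth assignments over (p1, p2, p3).
Check each against the 5 clauses (columns in the order p1, p2, p3):
  F F F  ✓ satisfies all
  F F T  ✗ fails (!p3 || p2)
  F T F  ✗ fails (p1 || !p2)
  F T T  ✗ fails (p1 || !p2)
  T F F  ✓ satisfies all
  T F T  ✗ fails (!p3 || !p1)
  T T F  ✓ satisfies all
  T T T  ✗ fails (!p3 || !p1)
3 of the 8 rows are models.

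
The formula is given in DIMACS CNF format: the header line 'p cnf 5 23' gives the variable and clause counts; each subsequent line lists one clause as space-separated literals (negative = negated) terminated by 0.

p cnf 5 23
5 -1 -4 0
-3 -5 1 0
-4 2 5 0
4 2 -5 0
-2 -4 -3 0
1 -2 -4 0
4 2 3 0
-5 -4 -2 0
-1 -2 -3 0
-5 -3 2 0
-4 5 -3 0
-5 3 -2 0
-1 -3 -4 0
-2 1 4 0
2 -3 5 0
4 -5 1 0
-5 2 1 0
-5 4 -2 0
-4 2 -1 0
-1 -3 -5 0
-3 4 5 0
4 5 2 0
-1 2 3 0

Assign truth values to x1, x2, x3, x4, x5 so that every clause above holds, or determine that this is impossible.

x1=True,  x2=True,  x3=False,  x4=False,  x5=False

Suppose x5 = False.
Suppose x1 = True.
(¬x4) alone gives x4 = False.
(¬x3) alone gives x3 = False.
(x2) alone gives x2 = True.
All clauses are satisfied.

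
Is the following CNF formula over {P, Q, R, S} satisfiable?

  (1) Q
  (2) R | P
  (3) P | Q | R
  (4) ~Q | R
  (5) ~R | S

Yes

The clause (Q) is unit, so Q = 1.
The clause (R) is unit, so R = 1.
The clause (S) is unit, so S = 1.
No clause remains; P is free.
A satisfying assignment: P ↦ 0, Q ↦ 1, R ↦ 1, S ↦ 1.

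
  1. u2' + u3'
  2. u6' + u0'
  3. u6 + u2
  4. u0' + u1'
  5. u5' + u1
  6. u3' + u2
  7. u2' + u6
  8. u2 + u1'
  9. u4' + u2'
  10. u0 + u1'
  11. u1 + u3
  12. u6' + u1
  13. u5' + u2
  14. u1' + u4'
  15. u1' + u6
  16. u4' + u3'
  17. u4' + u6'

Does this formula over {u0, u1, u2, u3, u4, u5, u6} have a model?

No

Case u2 = 0:
(u6) alone gives u6 = 1.
(u0') alone gives u0 = 0.
(u3') alone gives u3 = 0.
(u1') alone gives u1 = 0.
Now (u1) is unsatisfied and unit — conflict.
Undo u2 and try u2 = 1.
(u3') alone gives u3 = 0.
(u6) alone gives u6 = 1.
(u0') alone gives u0 = 0.
(u4') alone gives u4 = 0.
(u1') alone gives u1 = 0.
Now (u1) is unsatisfied and unit — conflict.
Neither u2 = 1 nor u2 = 0 works.
No assignment satisfies every clause.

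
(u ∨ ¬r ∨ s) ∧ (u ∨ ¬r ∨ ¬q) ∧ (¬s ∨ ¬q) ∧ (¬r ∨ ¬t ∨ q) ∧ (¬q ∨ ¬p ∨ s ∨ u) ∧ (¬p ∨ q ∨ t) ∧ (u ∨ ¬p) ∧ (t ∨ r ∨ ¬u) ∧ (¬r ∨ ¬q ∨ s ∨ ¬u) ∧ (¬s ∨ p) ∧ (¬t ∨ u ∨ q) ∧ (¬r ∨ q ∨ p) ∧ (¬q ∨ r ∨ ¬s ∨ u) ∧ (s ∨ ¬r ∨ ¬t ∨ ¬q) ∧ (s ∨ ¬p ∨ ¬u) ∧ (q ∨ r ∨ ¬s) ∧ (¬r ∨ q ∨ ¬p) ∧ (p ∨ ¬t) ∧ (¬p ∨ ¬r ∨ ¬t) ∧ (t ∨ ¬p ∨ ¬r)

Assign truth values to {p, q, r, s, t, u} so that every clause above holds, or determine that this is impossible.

p ↦ False, q ↦ False, r ↦ False, s ↦ False, t ↦ False, u ↦ False

Case s = False:
Case u = False:
(¬r) alone gives r = False.
(¬p) alone gives p = False.
(¬t) alone gives t = False.
No clause remains; q is free.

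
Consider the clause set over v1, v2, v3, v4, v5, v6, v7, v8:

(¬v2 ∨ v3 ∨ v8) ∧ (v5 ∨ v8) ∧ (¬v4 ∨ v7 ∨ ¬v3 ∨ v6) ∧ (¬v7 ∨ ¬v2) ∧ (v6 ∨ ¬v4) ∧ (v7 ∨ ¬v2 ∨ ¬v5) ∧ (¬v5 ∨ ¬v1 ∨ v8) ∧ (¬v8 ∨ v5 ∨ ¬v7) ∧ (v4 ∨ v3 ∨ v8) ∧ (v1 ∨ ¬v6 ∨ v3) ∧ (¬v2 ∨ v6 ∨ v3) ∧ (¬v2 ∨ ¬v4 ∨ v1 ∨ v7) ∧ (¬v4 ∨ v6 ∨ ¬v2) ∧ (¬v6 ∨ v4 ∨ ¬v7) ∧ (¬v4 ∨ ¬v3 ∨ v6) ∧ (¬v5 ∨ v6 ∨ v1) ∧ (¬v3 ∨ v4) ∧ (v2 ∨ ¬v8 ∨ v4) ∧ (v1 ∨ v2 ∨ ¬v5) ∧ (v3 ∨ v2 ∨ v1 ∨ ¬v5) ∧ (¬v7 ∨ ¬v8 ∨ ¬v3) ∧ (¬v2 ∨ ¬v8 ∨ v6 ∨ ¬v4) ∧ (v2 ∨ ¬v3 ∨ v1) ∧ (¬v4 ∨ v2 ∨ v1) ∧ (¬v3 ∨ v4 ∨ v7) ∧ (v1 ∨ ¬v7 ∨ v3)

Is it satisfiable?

Suppose v5 = False.
The clause (v8) is unit, so v8 = True.
The clause (¬v7) is unit, so v7 = False.
Suppose v6 = True.
Suppose v1 = True.
Suppose v3 = True.
The clause (v4) is unit, so v4 = True.
Every clause is now satisfied; v2 is unconstrained.
A satisfying assignment: v1: True, v2: True, v3: True, v4: True, v5: False, v6: True, v7: False, v8: True.

Yes, satisfiable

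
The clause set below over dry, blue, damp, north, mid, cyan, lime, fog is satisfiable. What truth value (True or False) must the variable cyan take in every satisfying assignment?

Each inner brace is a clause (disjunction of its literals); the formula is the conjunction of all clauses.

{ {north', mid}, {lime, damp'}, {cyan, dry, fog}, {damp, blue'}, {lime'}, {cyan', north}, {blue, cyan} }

True

Suppose cyan = 0.
From the singleton clause (lime'), lime = 0.
From the singleton clause (damp'), damp = 0.
From the singleton clause (blue'), blue = 0.
Now (blue) is unsatisfied and unit — conflict.
So every satisfying assignment has cyan = True.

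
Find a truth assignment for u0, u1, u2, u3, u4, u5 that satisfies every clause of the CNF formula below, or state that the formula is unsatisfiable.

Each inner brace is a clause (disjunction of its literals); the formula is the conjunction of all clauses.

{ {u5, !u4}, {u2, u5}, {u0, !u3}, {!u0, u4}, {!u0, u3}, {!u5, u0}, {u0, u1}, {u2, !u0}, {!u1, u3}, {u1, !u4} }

Branch on u5: set u5 = true.
Unit clause (u0) forces u0 = true.
Unit clause (u4) forces u4 = true.
Unit clause (u3) forces u3 = true.
Unit clause (u2) forces u2 = true.
Unit clause (u1) forces u1 = true.
This assignment satisfies each clause.

u0=true; u1=true; u2=true; u3=true; u4=true; u5=true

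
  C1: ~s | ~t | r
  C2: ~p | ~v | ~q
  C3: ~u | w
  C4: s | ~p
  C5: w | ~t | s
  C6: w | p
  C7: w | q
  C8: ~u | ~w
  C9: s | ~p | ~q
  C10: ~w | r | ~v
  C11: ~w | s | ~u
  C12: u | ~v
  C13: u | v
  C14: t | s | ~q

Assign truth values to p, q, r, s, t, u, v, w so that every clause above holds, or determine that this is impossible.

Try u = 0.
Unit clause (~v) forces v = 0.
Now (v) is unsatisfied and unit — conflict.
Backtrack on u: now try u = 1.
Unit clause (w) forces w = 1.
Now (~w) is unsatisfied and unit — conflict.
Neither u = 1 nor u = 0 works.

UNSATISFIABLE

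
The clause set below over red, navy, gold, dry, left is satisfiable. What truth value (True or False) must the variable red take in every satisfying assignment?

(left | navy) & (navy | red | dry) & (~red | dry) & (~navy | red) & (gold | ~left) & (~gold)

True

Suppose red = 0.
(~navy) alone gives navy = 0.
(left) alone gives left = 1.
(dry) alone gives dry = 1.
(gold) alone gives gold = 1.
Now (~gold) is unsatisfied and unit — conflict.
So every satisfying assignment has red = True.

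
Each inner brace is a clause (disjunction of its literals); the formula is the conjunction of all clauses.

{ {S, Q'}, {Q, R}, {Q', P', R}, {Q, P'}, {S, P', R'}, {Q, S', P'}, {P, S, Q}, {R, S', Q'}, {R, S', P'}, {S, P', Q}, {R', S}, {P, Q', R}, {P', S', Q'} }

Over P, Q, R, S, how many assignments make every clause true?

There are 2^4 = 16 truth assignments over (P, Q, R, S).
Check each against the 13 clauses (columns in the order P, Q, R, S):
  F F F F  ✗ fails (Q + R)
  F F F T  ✗ fails (Q + R)
  F F T F  ✗ fails (P + S + Q)
  F F T T  ✓ satisfies all
  F T F F  ✗ fails (S + Q')
  F T F T  ✗ fails (R + S' + Q')
  F T T F  ✗ fails (S + Q')
  F T T T  ✓ satisfies all
  T F F F  ✗ fails (Q + R)
  T F F T  ✗ fails (Q + R)
  T F T F  ✗ fails (Q + P')
  T F T T  ✗ fails (Q + P')
  T T F F  ✗ fails (S + Q')
  T T F T  ✗ fails (Q' + P' + R)
  T T T F  ✗ fails (S + Q')
  T T T T  ✗ fails (P' + S' + Q')
2 of the 16 rows are models.

2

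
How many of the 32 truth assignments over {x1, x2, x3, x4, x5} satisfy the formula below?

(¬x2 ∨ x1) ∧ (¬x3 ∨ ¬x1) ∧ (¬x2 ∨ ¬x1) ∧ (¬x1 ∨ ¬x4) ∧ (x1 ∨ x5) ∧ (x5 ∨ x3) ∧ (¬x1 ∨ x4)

There are 2^5 = 32 truth assignments over (x1, x2, x3, x4, x5).
Split on x1. With x1 = True, the clauses containing x1 are satisfied and ¬x1 drops from the rest; 0 of the 2^4 = 16 assignments to the other variables satisfy what remains.
With x1 = False, by the same count on the reduced clause set, 4 assignments work.
Total: 0 + 4 = 4.

4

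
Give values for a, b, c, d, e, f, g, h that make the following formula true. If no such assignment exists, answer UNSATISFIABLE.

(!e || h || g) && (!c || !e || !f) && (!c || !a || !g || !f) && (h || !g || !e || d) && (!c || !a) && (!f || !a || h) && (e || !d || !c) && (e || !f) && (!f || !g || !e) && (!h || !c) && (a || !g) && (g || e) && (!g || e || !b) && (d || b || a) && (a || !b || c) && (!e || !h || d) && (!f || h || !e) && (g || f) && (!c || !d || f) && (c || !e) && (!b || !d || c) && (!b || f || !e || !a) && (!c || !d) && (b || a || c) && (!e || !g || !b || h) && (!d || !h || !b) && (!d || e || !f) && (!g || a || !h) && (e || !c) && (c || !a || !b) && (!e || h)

Suppose c = false.
The clause (!e) is unit, so e = false.
The clause (!f) is unit, so f = false.
The clause (g) is unit, so g = true.
The clause (a) is unit, so a = true.
The clause (!b) is unit, so b = false.
No clause remains; d, h are free.

a: true, b: false, c: false, d: false, e: false, f: false, g: true, h: false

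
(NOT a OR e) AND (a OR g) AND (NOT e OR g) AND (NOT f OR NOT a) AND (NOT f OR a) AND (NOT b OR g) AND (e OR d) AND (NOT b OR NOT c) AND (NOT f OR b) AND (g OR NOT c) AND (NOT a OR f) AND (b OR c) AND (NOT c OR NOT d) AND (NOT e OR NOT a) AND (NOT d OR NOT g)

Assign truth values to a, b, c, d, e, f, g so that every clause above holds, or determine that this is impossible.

Branch on a: set a = false.
Unit clause (g) forces g = true.
Unit clause (NOT f) forces f = false.
Unit clause (NOT d) forces d = false.
Unit clause (e) forces e = true.
Branch on b: set b = false.
Unit clause (c) forces c = true.
All clauses are satisfied.

a: false; b: false; c: true; d: false; e: true; f: false; g: true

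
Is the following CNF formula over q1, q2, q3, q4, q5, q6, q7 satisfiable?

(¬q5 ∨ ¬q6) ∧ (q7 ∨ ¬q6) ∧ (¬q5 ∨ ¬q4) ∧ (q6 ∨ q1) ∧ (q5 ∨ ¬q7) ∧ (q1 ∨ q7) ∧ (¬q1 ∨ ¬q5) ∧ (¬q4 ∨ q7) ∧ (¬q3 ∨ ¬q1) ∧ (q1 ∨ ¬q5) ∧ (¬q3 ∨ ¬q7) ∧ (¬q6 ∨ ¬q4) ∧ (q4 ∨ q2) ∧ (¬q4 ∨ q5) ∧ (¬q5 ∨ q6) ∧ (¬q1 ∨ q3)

Unsatisfiable

Suppose q5 = False.
The clause (¬q7) is unit, so q7 = False.
The clause (¬q6) is unit, so q6 = False.
The clause (q1) is unit, so q1 = True.
The clause (¬q4) is unit, so q4 = False.
The clause (¬q3) is unit, so q3 = False.
Now (q3) is unsatisfied and unit — conflict.
Backtrack on q5: now try q5 = True.
The clause (¬q6) is unit, so q6 = False.
Now (q6) is unsatisfied and unit — conflict.
Both values of q5 lead to a conflict.
No assignment satisfies every clause.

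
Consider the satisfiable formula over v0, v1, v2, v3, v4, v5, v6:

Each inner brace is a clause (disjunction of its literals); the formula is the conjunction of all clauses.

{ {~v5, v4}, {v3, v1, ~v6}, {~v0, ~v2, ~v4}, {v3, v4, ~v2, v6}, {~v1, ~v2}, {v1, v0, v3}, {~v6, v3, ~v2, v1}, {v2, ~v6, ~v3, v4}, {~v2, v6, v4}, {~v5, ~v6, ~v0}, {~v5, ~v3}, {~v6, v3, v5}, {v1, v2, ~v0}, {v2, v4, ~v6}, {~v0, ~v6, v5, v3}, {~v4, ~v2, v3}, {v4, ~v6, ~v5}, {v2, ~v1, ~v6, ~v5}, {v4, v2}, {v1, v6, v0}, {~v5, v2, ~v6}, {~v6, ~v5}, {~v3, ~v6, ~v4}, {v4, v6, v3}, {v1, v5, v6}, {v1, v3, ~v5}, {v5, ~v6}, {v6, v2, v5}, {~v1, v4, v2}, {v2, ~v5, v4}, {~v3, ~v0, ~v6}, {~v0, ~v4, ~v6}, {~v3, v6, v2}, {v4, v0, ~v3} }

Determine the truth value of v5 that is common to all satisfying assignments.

True

Suppose v5 = 0.
The clause (~v6) is unit, so v6 = 0.
The clause (v1) is unit, so v1 = 1.
The clause (~v2) is unit, so v2 = 0.
But (v2) is also a unit clause — contradiction.
So every satisfying assignment has v5 = True.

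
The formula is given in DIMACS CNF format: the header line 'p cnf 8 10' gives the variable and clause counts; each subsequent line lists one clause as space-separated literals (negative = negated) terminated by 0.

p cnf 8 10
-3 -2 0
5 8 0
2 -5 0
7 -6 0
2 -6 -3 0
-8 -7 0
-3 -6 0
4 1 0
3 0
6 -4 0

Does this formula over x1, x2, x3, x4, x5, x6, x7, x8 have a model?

From the singleton clause (x3), x3 = True.
From the singleton clause (¬x2), x2 = False.
From the singleton clause (¬x5), x5 = False.
From the singleton clause (x8), x8 = True.
From the singleton clause (¬x6), x6 = False.
From the singleton clause (¬x7), x7 = False.
From the singleton clause (¬x4), x4 = False.
From the singleton clause (x1), x1 = True.
Every clause now holds.
A satisfying assignment: x1 ↦ True, x2 ↦ False, x3 ↦ True, x4 ↦ False, x5 ↦ False, x6 ↦ False, x7 ↦ False, x8 ↦ True.

Yes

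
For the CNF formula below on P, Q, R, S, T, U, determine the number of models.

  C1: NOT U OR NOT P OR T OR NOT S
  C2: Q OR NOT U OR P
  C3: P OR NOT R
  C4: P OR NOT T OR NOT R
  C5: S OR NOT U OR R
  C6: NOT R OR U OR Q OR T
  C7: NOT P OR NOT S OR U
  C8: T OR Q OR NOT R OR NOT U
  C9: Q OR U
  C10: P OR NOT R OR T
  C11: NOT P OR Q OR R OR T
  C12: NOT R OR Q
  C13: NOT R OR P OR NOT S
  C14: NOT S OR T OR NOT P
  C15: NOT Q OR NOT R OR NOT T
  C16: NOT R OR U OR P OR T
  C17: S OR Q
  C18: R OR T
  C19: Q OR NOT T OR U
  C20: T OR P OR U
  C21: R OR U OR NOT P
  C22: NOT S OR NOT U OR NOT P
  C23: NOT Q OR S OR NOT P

There are 2^6 = 64 truth assignments over (P, Q, R, S, T, U).
Split on U. With U = true, the clauses containing U are satisfied and NOT U drops from the rest; 1 of the 2^5 = 32 assignments to the other variables satisfy what remains.
With U = false, by the same count on the reduced clause set, 2 assignments work.
(One model: P=F, Q=T, R=F, S=F, T=T, U=F.)
Total: 1 + 2 = 3.

3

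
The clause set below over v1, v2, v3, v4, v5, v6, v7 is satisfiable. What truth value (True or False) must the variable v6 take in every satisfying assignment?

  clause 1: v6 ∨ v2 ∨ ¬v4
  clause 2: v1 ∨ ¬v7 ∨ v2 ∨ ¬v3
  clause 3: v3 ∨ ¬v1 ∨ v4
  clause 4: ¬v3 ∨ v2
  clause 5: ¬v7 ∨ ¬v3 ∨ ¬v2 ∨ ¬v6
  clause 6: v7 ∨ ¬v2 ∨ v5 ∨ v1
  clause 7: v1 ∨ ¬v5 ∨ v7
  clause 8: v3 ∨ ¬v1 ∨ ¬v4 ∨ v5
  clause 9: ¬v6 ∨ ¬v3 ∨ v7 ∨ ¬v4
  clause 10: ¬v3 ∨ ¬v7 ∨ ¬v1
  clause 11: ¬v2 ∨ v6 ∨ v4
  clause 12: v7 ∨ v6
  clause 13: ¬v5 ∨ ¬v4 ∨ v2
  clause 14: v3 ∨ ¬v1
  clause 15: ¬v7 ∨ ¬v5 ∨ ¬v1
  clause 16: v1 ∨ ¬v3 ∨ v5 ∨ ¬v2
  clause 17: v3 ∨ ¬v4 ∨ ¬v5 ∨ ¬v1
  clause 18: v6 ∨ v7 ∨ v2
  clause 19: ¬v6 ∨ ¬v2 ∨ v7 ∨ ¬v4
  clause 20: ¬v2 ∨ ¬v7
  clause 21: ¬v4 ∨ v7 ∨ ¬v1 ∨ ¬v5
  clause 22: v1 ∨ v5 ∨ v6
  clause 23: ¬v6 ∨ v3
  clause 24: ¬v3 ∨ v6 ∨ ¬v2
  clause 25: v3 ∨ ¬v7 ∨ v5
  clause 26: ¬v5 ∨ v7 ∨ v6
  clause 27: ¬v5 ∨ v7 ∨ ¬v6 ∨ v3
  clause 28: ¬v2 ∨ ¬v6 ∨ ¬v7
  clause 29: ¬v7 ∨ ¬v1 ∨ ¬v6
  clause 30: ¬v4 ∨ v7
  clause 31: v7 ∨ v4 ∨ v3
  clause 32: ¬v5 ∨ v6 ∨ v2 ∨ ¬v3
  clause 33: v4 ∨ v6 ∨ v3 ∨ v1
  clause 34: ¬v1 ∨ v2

Suppose v6 = False.
Unit clause (v7) forces v7 = True.
Unit clause (¬v2) forces v2 = False.
Unit clause (¬v4) forces v4 = False.
Unit clause (¬v3) forces v3 = False.
Unit clause (¬v1) forces v1 = False.
Now (v1) is unsatisfied and unit — conflict.
So every satisfying assignment has v6 = True.

True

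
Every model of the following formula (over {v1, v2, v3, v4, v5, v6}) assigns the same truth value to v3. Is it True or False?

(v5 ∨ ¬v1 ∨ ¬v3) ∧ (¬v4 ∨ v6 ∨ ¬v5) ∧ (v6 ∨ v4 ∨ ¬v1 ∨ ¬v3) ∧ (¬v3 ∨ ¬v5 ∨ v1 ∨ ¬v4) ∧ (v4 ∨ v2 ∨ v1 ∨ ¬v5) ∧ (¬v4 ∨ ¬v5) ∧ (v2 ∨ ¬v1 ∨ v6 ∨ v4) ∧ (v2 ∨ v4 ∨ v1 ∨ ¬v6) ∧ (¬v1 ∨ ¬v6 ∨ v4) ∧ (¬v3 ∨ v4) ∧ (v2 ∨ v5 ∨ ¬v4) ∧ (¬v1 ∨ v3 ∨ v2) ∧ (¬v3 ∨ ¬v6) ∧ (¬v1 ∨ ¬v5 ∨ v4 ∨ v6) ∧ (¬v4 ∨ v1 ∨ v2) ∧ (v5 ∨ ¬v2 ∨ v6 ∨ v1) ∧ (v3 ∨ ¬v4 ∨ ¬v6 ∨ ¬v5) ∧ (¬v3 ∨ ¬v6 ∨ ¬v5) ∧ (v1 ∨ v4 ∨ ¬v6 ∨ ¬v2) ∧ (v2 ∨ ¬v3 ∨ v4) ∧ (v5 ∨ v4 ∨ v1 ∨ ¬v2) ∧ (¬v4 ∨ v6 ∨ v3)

Suppose v3 = True.
The clause (v4) is unit, so v4 = True.
The clause (¬v5) is unit, so v5 = False.
The clause (¬v1) is unit, so v1 = False.
The clause (v2) is unit, so v2 = True.
The clause (¬v6) is unit, so v6 = False.
That conflicts with the unit clause (v6).
So every satisfying assignment has v3 = False.

False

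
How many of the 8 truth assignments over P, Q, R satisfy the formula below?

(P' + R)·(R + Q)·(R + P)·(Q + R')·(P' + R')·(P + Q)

1

There are 2^3 = 8 truth assignments over (P, Q, R).
Split on Q. With Q = 1, the clauses containing Q are satisfied and Q' drops from the rest; 1 of the 2^2 = 4 assignments to the other variables satisfy what remains.
With Q = 0, by the same count on the reduced clause set, 0 assignments work.
Total: 1 + 0 = 1.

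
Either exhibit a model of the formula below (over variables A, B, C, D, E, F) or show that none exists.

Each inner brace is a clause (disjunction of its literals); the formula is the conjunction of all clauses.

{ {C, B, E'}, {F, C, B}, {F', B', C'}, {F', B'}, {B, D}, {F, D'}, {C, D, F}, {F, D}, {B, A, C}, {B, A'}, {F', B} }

Suppose F = 0.
Unit clause (D') forces D = 0.
That conflicts with the unit clause (D).
So F must be the other value — set F = 1.
Unit clause (B') forces B = 0.
That conflicts with the unit clause (B).
Either choice for F ends in contradiction.

UNSATISFIABLE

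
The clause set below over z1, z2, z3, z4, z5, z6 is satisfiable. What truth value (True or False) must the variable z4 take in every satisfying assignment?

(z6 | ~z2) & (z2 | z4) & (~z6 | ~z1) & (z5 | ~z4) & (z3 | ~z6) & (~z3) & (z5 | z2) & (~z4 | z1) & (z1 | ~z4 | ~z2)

Suppose z4 = 0.
(z2) alone gives z2 = 1.
(z6) alone gives z6 = 1.
(~z1) alone gives z1 = 0.
(z3) alone gives z3 = 1.
Now (~z3) is unsatisfied and unit — conflict.
So every satisfying assignment has z4 = True.

True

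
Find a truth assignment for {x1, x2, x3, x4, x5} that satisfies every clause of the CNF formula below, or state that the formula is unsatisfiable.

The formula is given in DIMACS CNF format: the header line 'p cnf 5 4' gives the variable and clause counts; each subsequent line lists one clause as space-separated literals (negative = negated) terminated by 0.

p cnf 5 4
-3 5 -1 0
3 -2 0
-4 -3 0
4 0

x1 ↦ True,  x2 ↦ False,  x3 ↦ False,  x4 ↦ True,  x5 ↦ True

Unit clause (x4) forces x4 = True.
Unit clause (¬x3) forces x3 = False.
Unit clause (¬x2) forces x2 = False.
All clauses hold; x1, x5 can take either value.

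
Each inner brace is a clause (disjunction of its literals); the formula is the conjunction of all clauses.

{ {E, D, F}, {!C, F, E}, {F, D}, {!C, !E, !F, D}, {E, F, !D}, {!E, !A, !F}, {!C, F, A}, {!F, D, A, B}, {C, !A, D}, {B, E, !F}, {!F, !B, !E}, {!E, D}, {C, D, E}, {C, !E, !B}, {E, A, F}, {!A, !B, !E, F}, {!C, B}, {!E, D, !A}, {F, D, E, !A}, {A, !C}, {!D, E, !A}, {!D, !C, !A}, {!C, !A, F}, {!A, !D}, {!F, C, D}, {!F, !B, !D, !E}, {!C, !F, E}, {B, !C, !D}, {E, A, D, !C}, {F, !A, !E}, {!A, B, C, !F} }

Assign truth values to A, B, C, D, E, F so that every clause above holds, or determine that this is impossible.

Try F = true.
Try E = false.
(B) alone gives B = true.
(!C) alone gives C = false.
(D) alone gives D = true.
(!A) alone gives A = false.
Every clause now holds.

A: false,  B: true,  C: false,  D: true,  E: false,  F: true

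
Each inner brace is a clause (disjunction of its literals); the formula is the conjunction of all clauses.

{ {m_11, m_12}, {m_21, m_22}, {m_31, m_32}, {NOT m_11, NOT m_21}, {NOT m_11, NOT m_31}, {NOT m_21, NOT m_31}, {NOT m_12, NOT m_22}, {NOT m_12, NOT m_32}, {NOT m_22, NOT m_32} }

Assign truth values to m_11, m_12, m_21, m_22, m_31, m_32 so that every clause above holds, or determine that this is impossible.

Suppose m_11 = true.
(NOT m_21) alone gives m_21 = false.
(m_22) alone gives m_22 = true.
(NOT m_31) alone gives m_31 = false.
(m_32) alone gives m_32 = true.
That conflicts with the unit clause (NOT m_32).
Backtrack on m_11: now try m_11 = false.
(m_12) alone gives m_12 = true.
(NOT m_22) alone gives m_22 = false.
(m_21) alone gives m_21 = true.
(NOT m_31) alone gives m_31 = false.
(m_32) alone gives m_32 = true.
That conflicts with the unit clause (NOT m_32).
Both values of m_11 lead to a conflict.

UNSATISFIABLE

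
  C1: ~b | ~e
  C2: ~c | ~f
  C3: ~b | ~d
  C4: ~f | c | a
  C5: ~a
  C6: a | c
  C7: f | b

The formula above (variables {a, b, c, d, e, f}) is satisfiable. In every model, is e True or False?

False

Suppose e = 1.
The clause (~b) is unit, so b = 0.
The clause (~a) is unit, so a = 0.
The clause (c) is unit, so c = 1.
The clause (~f) is unit, so f = 0.
But (f) is also a unit clause — contradiction.
So every satisfying assignment has e = False.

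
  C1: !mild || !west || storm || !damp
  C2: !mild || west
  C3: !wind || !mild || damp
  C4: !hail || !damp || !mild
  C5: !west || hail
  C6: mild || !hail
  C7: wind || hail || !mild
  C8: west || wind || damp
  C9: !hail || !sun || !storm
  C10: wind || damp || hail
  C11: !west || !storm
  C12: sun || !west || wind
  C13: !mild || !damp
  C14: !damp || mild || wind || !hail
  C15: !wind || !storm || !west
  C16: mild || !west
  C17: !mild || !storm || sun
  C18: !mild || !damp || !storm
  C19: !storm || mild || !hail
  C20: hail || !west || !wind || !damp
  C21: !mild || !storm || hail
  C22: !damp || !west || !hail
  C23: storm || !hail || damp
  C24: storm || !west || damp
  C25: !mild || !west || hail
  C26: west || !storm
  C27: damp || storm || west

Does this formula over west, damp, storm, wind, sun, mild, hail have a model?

Branch on mild: set mild = false.
Unit clause (!hail) forces hail = false.
Unit clause (!west) forces west = false.
Unit clause (!storm) forces storm = false.
Unit clause (damp) forces damp = true.
All clauses hold; wind, sun can take either value.
A satisfying assignment: west ↦ false,  damp ↦ true,  storm ↦ false,  wind ↦ false,  sun ↦ false,  mild ↦ false,  hail ↦ false.

Yes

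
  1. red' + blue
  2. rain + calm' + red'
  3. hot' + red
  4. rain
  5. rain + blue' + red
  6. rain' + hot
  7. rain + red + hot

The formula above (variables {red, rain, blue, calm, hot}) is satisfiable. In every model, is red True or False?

Suppose red = 0.
From the singleton clause (hot'), hot = 0.
From the singleton clause (rain), rain = 1.
That conflicts with the unit clause (rain').
So every satisfying assignment has red = True.

True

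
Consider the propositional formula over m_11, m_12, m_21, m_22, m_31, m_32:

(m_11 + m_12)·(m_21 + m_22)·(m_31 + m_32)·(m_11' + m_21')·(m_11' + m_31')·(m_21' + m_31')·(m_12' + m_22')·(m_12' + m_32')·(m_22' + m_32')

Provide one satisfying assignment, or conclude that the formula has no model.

UNSATISFIABLE

Case m_11 = 1:
Unit clause (m_21') forces m_21 = 0.
Unit clause (m_22) forces m_22 = 1.
Unit clause (m_31') forces m_31 = 0.
Unit clause (m_32) forces m_32 = 1.
But (m_32') is also a unit clause — contradiction.
Undo m_11 and try m_11 = 0.
Unit clause (m_12) forces m_12 = 1.
Unit clause (m_22') forces m_22 = 0.
Unit clause (m_21) forces m_21 = 1.
Unit clause (m_31') forces m_31 = 0.
Unit clause (m_32) forces m_32 = 1.
But (m_32') is also a unit clause — contradiction.
Both values of m_11 lead to a conflict.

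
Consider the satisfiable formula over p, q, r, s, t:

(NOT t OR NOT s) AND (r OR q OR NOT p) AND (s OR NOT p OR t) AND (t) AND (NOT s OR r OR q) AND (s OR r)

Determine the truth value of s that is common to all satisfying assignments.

False

Suppose s = true.
(NOT t) alone gives t = false.
That conflicts with the unit clause (t).
So every satisfying assignment has s = False.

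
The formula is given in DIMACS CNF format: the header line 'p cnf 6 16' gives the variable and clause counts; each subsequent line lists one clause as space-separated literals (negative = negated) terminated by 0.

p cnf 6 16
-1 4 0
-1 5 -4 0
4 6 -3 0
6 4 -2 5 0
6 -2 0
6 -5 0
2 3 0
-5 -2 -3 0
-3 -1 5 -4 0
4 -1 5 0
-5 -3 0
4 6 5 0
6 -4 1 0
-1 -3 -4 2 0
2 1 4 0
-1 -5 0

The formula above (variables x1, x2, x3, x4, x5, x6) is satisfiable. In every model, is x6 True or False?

Suppose x6 = False.
The clause (¬x2) is unit, so x2 = False.
The clause (¬x5) is unit, so x5 = False.
The clause (x3) is unit, so x3 = True.
The clause (x4) is unit, so x4 = True.
The clause (¬x1) is unit, so x1 = False.
That conflicts with the unit clause (x1).
So every satisfying assignment has x6 = True.

True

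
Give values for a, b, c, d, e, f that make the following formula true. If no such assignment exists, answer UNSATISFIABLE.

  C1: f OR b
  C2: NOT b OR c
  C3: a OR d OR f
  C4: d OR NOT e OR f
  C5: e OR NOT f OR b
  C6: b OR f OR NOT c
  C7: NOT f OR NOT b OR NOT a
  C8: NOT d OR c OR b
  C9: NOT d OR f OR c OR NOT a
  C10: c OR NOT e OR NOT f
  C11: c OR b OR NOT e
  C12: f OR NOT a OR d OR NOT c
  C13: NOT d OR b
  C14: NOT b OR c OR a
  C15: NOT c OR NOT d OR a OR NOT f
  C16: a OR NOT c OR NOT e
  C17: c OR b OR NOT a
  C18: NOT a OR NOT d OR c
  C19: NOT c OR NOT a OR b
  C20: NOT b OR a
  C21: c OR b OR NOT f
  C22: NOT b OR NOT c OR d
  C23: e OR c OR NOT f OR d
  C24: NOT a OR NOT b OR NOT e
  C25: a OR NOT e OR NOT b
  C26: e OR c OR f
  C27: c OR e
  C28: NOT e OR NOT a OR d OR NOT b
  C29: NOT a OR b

a ↦ true,  b ↦ true,  c ↦ true,  d ↦ true,  e ↦ false,  f ↦ false

Case f = false:
(b) alone gives b = true.
(c) alone gives c = true.
(a) alone gives a = true.
(d) alone gives d = true.
(NOT e) alone gives e = false.
Every clause now holds.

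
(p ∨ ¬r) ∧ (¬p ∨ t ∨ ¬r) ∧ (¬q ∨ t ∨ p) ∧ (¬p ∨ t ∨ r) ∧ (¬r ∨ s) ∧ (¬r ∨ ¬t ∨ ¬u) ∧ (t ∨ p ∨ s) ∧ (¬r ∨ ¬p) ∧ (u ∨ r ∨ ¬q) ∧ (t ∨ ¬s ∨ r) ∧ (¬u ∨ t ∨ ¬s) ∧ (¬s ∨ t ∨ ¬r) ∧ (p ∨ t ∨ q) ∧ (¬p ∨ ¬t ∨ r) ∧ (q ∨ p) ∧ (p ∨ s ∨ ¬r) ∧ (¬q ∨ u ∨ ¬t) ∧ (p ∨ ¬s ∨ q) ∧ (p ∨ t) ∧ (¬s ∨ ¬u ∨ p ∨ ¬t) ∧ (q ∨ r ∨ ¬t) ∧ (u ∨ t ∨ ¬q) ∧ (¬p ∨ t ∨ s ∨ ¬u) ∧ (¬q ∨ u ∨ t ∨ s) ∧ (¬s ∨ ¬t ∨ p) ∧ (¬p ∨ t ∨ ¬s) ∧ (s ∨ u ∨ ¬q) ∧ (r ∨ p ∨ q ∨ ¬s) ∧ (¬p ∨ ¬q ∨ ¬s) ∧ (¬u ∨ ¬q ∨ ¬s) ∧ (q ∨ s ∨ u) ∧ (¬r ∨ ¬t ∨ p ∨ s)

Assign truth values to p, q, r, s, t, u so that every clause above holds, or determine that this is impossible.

p ↦ False, q ↦ True, r ↦ False, s ↦ False, t ↦ True, u ↦ True

Case p = False:
The clause (¬r) is unit, so r = False.
The clause (q) is unit, so q = True.
The clause (t) is unit, so t = True.
The clause (u) is unit, so u = True.
The clause (¬s) is unit, so s = False.
Every clause now holds.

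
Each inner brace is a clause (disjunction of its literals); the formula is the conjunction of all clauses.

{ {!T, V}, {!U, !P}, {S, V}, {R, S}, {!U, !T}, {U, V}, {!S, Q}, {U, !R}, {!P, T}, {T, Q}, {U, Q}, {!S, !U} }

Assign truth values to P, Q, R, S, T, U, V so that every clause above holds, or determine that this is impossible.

Try T = true.
Unit clause (V) forces V = true.
Unit clause (!U) forces U = false.
Unit clause (!R) forces R = false.
Unit clause (S) forces S = true.
Unit clause (Q) forces Q = true.
Every clause is now satisfied; P is unconstrained.

P ↦ true, Q ↦ true, R ↦ false, S ↦ true, T ↦ true, U ↦ false, V ↦ true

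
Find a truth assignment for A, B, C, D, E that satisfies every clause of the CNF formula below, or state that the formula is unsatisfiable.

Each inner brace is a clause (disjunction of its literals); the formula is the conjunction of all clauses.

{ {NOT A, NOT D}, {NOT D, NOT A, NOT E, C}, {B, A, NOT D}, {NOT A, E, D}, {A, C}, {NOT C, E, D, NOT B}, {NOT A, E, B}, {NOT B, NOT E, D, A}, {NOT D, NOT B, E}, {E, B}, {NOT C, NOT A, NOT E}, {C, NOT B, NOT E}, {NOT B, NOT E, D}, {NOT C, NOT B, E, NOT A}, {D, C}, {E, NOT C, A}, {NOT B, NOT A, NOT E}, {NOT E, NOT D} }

A=false, B=false, C=true, D=false, E=true

Branch on A: set A = false.
(C) alone gives C = true.
(E) alone gives E = true.
(NOT D) alone gives D = false.
(NOT B) alone gives B = false.
All clauses are satisfied.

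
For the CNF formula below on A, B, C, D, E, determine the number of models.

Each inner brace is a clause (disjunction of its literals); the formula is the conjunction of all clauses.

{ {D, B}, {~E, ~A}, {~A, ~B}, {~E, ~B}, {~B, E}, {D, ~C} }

There are 2^5 = 32 truth assignments over (A, B, C, D, E).
Split on D. With D = 1, the clauses containing D are satisfied and ~D drops from the rest; 6 of the 2^4 = 16 assignments to the other variables satisfy what remains.
With D = 0, by the same count on the reduced clause set, 0 assignments work.
(One model: A=F, B=F, C=F, D=T, E=F.)
Total: 6 + 0 = 6.

6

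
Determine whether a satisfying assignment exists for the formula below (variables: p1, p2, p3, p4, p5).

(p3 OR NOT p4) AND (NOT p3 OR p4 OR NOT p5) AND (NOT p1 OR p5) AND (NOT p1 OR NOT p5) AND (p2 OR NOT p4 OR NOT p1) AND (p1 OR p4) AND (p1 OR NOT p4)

Unsatisfiable

Try p3 = true.
Try p4 = true.
From the singleton clause (p1), p1 = true.
From the singleton clause (p5), p5 = true.
But (NOT p5) is also a unit clause — contradiction.
Backtrack on p4: now try p4 = false.
From the singleton clause (NOT p5), p5 = false.
From the singleton clause (NOT p1), p1 = false.
But (p1) is also a unit clause — contradiction.
Both values of p4 lead to a conflict.
Backtrack on p3: now try p3 = false.
From the singleton clause (NOT p4), p4 = false.
From the singleton clause (p1), p1 = true.
From the singleton clause (p5), p5 = true.
But (NOT p5) is also a unit clause — contradiction.
Both values of p3 lead to a conflict.
No assignment satisfies every clause.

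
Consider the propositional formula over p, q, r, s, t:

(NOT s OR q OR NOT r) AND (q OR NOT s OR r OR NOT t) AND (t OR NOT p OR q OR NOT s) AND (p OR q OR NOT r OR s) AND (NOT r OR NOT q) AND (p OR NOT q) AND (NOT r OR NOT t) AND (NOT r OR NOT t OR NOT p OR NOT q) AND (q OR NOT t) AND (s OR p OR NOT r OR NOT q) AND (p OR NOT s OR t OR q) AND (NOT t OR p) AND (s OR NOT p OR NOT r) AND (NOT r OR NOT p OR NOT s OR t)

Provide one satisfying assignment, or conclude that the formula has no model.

Case r = false:
Case p = false:
Unit clause (NOT q) forces q = false.
Unit clause (NOT t) forces t = false.
Unit clause (NOT s) forces s = false.
This assignment satisfies each clause.

p ↦ false; q ↦ false; r ↦ false; s ↦ false; t ↦ false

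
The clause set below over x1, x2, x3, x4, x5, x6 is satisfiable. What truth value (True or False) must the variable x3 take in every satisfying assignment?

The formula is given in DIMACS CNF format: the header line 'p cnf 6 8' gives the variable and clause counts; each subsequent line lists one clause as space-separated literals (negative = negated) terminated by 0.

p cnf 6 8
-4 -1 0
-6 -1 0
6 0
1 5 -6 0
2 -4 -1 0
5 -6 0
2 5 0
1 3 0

Suppose x3 = False.
(x6) alone gives x6 = True.
(¬x1) alone gives x1 = False.
But (x1) is also a unit clause — contradiction.
So every satisfying assignment has x3 = True.

True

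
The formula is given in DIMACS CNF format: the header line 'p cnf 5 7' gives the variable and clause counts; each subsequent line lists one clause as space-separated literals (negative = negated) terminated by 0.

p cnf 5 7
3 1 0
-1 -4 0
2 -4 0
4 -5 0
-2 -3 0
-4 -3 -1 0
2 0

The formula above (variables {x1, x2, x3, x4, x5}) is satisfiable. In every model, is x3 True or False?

False

Suppose x3 = True.
The clause (¬x2) is unit, so x2 = False.
But (x2) is also a unit clause — contradiction.
So every satisfying assignment has x3 = False.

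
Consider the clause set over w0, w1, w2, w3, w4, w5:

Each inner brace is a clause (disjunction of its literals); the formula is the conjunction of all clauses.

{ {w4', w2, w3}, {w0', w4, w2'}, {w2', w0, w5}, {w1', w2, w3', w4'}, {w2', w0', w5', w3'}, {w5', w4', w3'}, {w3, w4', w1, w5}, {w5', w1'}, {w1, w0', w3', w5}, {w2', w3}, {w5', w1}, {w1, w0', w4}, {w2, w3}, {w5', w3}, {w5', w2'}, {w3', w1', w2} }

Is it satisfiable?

Satisfiable

Suppose w5 = 0.
Suppose w2 = 1.
Unit clause (w0) forces w0 = 1.
Unit clause (w4) forces w4 = 1.
Unit clause (w3) forces w3 = 1.
Unit clause (w1) forces w1 = 1.
This assignment satisfies each clause.
A satisfying assignment: w0=1; w1=1; w2=1; w3=1; w4=1; w5=0.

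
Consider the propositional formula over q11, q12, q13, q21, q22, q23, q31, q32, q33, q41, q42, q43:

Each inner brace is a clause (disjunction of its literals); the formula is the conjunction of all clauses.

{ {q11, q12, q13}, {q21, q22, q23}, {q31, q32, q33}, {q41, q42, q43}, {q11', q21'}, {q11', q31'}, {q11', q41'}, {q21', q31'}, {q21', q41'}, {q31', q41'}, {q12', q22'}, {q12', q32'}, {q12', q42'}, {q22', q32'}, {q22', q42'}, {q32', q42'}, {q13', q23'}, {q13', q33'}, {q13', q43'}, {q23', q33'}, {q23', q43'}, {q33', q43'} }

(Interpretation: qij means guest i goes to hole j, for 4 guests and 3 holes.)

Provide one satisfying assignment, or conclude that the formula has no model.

Try q11 = 0.
Try q12 = 1.
The clause (q22') is unit, so q22 = 0.
The clause (q32') is unit, so q32 = 0.
The clause (q42') is unit, so q42 = 0.
Try q21 = 1.
The clause (q31') is unit, so q31 = 0.
The clause (q33) is unit, so q33 = 1.
The clause (q41') is unit, so q41 = 0.
The clause (q43) is unit, so q43 = 1.
Now (q43') is unsatisfied and unit — conflict.
Backtrack on q21: now try q21 = 0.
The clause (q23) is unit, so q23 = 1.
The clause (q13') is unit, so q13 = 0.
The clause (q33') is unit, so q33 = 0.
The clause (q31) is unit, so q31 = 1.
The clause (q41') is unit, so q41 = 0.
The clause (q43) is unit, so q43 = 1.
Now (q43') is unsatisfied and unit — conflict.
Both values of q21 lead to a conflict.
Backtrack on q12: now try q12 = 0.
The clause (q13) is unit, so q13 = 1.
The clause (q23') is unit, so q23 = 0.
The clause (q33') is unit, so q33 = 0.
The clause (q43') is unit, so q43 = 0.
Try q21 = 1.
The clause (q31') is unit, so q31 = 0.
The clause (q32) is unit, so q32 = 1.
The clause (q41') is unit, so q41 = 0.
The clause (q42) is unit, so q42 = 1.
Now (q42') is unsatisfied and unit — conflict.
Backtrack on q21: now try q21 = 0.
The clause (q22) is unit, so q22 = 1.
The clause (q32') is unit, so q32 = 0.
The clause (q31) is unit, so q31 = 1.
The clause (q41') is unit, so q41 = 0.
The clause (q42) is unit, so q42 = 1.
Now (q42') is unsatisfied and unit — conflict.
Both values of q21 lead to a conflict.
Both values of q12 lead to a conflict.
Backtrack on q11: now try q11 = 1.
The clause (q21') is unit, so q21 = 0.
The clause (q31') is unit, so q31 = 0.
The clause (q41') is unit, so q41 = 0.
Try q22 = 1.
The clause (q12') is unit, so q12 = 0.
The clause (q32') is unit, so q32 = 0.
The clause (q33) is unit, so q33 = 1.
The clause (q42') is unit, so q42 = 0.
The clause (q43) is unit, so q43 = 1.
Now (q43') is unsatisfied and unit — conflict.
Backtrack on q22: now try q22 = 0.
The clause (q23) is unit, so q23 = 1.
The clause (q13') is unit, so q13 = 0.
The clause (q33') is unit, so q33 = 0.
The clause (q32) is unit, so q32 = 1.
The clause (q12') is unit, so q12 = 0.
The clause (q42') is unit, so q42 = 0.
The clause (q43) is unit, so q43 = 1.
Now (q43') is unsatisfied and unit — conflict.
Both values of q22 lead to a conflict.
Both values of q11 lead to a conflict.

UNSATISFIABLE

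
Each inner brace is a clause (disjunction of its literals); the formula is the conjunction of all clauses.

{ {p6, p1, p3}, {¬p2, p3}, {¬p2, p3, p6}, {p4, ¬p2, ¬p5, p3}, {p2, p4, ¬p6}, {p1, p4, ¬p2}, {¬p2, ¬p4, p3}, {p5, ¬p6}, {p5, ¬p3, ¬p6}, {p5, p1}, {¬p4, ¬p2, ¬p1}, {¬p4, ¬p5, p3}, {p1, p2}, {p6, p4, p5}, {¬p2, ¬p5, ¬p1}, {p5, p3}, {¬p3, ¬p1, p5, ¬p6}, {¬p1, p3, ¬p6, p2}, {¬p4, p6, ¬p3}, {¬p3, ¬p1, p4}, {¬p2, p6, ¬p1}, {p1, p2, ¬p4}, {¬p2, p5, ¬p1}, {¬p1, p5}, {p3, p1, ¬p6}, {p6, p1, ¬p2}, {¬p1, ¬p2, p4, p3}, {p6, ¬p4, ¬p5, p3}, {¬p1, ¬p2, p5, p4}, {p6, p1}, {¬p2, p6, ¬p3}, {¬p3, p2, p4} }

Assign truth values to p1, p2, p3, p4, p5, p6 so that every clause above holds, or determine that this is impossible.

p1: True, p2: False, p3: False, p4: False, p5: True, p6: False

Suppose p2 = False.
From the singleton clause (p1), p1 = True.
From the singleton clause (p5), p5 = True.
Suppose p4 = False.
From the singleton clause (¬p6), p6 = False.
From the singleton clause (¬p3), p3 = False.
This assignment satisfies each clause.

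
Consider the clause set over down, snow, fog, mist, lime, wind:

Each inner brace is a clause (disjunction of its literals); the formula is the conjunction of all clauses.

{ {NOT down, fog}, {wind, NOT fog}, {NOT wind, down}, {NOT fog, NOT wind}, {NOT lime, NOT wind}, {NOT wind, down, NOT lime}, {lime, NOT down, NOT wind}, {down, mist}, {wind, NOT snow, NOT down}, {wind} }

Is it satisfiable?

From the singleton clause (wind), wind = true.
From the singleton clause (down), down = true.
From the singleton clause (fog), fog = true.
That conflicts with the unit clause (NOT fog).
No assignment satisfies every clause.

No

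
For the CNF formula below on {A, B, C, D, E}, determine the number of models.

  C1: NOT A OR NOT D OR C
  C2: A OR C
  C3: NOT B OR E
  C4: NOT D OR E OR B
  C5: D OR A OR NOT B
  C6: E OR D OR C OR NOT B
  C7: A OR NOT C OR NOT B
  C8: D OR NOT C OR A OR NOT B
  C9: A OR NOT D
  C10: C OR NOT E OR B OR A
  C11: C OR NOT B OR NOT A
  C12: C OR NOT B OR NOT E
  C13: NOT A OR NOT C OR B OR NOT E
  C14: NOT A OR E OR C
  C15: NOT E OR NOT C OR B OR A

There are 2^5 = 32 truth assignments over (A, B, C, D, E).
Split on D. With D = true, the clauses containing D are satisfied and NOT D drops from the rest; 1 of the 2^4 = 16 assignments to the other variables satisfy what remains.
With D = false, by the same count on the reduced clause set, 4 assignments work.
Total: 1 + 4 = 5.

5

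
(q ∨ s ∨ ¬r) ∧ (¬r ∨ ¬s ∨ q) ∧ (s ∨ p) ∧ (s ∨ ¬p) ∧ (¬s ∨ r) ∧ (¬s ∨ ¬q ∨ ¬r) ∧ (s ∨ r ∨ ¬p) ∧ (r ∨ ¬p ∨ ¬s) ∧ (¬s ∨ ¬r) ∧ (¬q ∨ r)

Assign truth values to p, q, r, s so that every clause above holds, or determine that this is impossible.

UNSATISFIABLE

Try s = True.
Unit clause (r) forces r = True.
That conflicts with the unit clause (¬r).
Backtrack on s: now try s = False.
Unit clause (p) forces p = True.
That conflicts with the unit clause (¬p).
Neither s = True nor s = False works.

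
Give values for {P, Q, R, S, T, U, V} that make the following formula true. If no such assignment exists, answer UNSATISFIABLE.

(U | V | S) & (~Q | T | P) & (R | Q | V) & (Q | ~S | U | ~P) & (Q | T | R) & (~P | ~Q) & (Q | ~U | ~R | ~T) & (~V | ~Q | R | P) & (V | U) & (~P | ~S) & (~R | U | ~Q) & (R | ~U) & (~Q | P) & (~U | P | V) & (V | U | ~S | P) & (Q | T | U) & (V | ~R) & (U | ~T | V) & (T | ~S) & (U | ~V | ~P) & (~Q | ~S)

P ↦ 0,  Q ↦ 0,  R ↦ 0,  S ↦ 1,  T ↦ 1,  U ↦ 0,  V ↦ 1

Suppose P = 0.
Unit clause (~Q) forces Q = 0.
Suppose R = 0.
Unit clause (V) forces V = 1.
Unit clause (T) forces T = 1.
Unit clause (~U) forces U = 0.
Every clause is now satisfied; S is unconstrained.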